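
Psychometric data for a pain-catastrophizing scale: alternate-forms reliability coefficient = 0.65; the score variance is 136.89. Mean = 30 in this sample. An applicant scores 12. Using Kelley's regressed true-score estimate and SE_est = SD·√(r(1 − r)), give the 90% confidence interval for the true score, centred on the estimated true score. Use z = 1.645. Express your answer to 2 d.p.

σ = 136.89^(1/2) = 11.70000
Estimated true score = 0.65000×12 + (1 − 0.65000)×30 ≈ 18.30000
SE_est = 11.70000·√[r(1 − r)] ≈ 5.58054
CI = 18.30000 ± 1.645 × 5.58054 → [9.12000, 27.48000]

[9.12, 27.48]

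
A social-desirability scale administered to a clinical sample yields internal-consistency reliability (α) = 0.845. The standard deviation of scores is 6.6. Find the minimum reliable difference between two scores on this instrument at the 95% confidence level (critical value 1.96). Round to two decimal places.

SEM = 6.600 * √(1 − 0.845) = 6.600 * √0.155 ≃ 6.600 * 0.394 ≃ 2.598
Standard error of the difference = 2.598·√2 ≃ 3.675
Smallest detectable difference = 1.96*3.675 ≃ 7.202

7.20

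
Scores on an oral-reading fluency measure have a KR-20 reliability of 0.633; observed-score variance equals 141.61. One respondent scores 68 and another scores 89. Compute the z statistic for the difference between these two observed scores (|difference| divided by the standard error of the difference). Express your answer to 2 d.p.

2.06

σ = 141.61^(1/2) = 11.900
The standard error of measurement is 11.900×√(1 − 0.633) ≃ 11.900×0.606 ≃ 7.209.
SE_diff = √2 × SEM ≃ 10.195
z = |68 − 89| / 10.195 = 21 / 10.195 ≃ 2.060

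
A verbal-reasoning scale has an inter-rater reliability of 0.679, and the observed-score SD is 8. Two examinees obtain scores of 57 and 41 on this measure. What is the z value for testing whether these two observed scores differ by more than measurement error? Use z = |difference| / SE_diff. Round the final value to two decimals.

2.50

SEM = 8.000 · √(1 − 0.679) = 8.000 · √0.321 ≈ 8.000 · 0.567 ≈ 4.533
SE_diff = SEM · √2 ≈ 4.533 · 1.414 ≈ 6.410
z = 16 / 6.410 ≈ 2.496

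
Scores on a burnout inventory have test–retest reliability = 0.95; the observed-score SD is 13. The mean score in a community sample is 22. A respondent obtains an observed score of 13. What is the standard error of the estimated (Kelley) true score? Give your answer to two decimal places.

2.83

SE_est = SD * √(r(1 − r)) = 13.0000 * √0.0475 ≃ 13.0000 * 0.2179 ≃ 2.8333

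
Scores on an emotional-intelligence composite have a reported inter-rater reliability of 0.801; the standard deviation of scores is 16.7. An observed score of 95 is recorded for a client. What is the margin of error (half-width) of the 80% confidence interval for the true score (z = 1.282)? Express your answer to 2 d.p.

SEM = 16.7000 * √(1 − 0.8010) = 16.7000 * √0.1990 ≃ 16.7000 * 0.4461 ≃ 7.4498
Half-width = 1.282*7.4498 ≃ 9.5506

9.55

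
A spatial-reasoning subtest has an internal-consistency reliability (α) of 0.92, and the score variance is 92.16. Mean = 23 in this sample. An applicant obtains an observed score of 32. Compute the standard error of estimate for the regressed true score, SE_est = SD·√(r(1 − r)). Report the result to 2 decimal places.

SD = √92.16 = 9.6000
SE_est = SD · √(r(1 − r)) = 9.6000 · √0.0736 ≈ 9.6000 · 0.2713 ≈ 2.6044

2.60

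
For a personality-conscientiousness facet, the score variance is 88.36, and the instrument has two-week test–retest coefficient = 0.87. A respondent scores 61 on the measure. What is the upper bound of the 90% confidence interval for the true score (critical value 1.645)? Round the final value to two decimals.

66.58

σ = 88.36^(1/2) = 9.4000
The standard error of measurement is 9.4000*√(1 − 0.8700) ≈ 9.4000*0.3606 ≈ 3.3892.
Half-width = 1.645*3.3892 ≈ 5.5753
Upper limit = 61 + 5.5753 ≈ 66.5753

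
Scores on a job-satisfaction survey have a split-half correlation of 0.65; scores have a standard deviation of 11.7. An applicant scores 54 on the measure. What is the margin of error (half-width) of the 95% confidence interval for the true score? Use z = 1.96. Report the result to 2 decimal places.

10.56

Spearman-Brown: r = 2(0.65) / (1 + 0.65) = 1.3000 / 1.6500 ≈ 0.7879
SEM = 11.7000 × √(1 − 0.7879) = 11.7000 × √0.2121 ≈ 11.7000 × 0.4606 ≈ 5.3886
1.96 × SEM ≈ 10.5617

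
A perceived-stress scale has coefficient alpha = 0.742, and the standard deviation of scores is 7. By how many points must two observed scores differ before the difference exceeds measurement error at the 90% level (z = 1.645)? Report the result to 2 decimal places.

8.27

SEM = 7.0000 · √(1 − 0.7420) = 7.0000 · √0.2580 ≈ 7.0000 · 0.5079 ≈ 3.5556
SE_diff = √2 · SEM ≈ 5.0283
Minimum reliable difference = 1.645 · SE_diff ≈ 1.645 · 5.0283 ≈ 8.2716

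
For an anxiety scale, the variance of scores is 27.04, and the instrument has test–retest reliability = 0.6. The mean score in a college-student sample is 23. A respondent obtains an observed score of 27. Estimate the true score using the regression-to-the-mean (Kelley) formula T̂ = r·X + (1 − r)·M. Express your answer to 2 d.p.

T̂ = r·X + (1 − r)·M = 0.6000×27 + 0.4000×23 = 16.2000 + 9.2000 ≈ 25.4000

25.40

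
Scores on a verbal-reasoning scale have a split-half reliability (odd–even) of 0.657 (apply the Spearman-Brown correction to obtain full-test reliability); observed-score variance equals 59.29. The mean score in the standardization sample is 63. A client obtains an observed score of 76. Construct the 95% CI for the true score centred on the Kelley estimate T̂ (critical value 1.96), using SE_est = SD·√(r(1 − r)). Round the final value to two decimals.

[67.19, 79.42]

SD = √59.29 = 7.7000
Spearman-Brown: r = 2(0.657) / (1 + 0.657) = 1.3140 / 1.6570 ≈ 0.7930
T̂ = 0.7930(76) + 0.2070(63) ≈ 73.3090
SE_est = 7.7000×√(0.7930×0.2070) ≈ 3.1197
95% CI: 73.3090 ± 6.1146 ≈ (67.1944, 79.4236)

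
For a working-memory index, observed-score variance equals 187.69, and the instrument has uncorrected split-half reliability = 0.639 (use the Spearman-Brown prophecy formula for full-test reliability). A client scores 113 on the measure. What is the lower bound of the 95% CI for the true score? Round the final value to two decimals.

SD = √187.69 = 13.70000
Spearman-Brown: r = 2(0.639) / (1 + 0.639) = 1.27800 / 1.63900 ≈ 0.77974
SEM = 13.70000 * √(1 − 0.77974) = 13.70000 * √0.22026 ≈ 13.70000 * 0.46931 ≈ 6.42961
1.96 * SEM ≈ 12.60204
Lower bound: 113 − 12.60204 = 100.39796

100.40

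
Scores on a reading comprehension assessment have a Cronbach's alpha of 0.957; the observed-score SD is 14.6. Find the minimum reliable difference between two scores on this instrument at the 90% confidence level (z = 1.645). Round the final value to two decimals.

SEM = 14.600 * √(1 − 0.957) = 14.600 * √0.043 ≃ 14.600 * 0.207 ≃ 3.028
SE_diff = SEM * √2 ≃ 3.028 * 1.414 ≃ 4.282
Minimum reliable difference = 1.645 * SE_diff ≃ 1.645 * 4.282 ≃ 7.043

7.04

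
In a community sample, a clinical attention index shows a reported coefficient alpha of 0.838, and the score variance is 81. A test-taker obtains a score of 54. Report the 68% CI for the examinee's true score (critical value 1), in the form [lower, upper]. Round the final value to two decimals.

SD = √81 = 9.0000
SEM = 9.0000 * √(1 − 0.8380) = 9.0000 * √0.1620 ≈ 9.0000 * 0.4025 ≈ 3.6224
Half-width = 1*3.6224 ≈ 3.6224
Interval: (50.3776, 57.6224)

[50.38, 57.62]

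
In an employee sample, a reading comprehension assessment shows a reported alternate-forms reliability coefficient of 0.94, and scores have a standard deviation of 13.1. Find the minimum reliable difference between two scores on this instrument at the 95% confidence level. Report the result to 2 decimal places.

8.89

SEM = 13.100 * √(1 − 0.940) = 13.100 * √0.060 ≈ 13.100 * 0.245 ≈ 3.209
SE_diff = √2 * SEM ≈ 4.538
Smallest detectable difference = 1.96*4.538 ≈ 8.894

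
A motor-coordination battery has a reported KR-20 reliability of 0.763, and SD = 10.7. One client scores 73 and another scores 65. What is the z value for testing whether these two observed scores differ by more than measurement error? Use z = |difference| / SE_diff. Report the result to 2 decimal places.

1.09

SEM = 10.7000 × √(1 − 0.7630) = 10.7000 × √0.2370 ≈ 10.7000 × 0.4868 ≈ 5.2090
Standard error of the difference = 5.2090·√2 ≈ 7.3667
z = |73 − 65| / 7.3667 = 8 / 7.3667 ≈ 1.0860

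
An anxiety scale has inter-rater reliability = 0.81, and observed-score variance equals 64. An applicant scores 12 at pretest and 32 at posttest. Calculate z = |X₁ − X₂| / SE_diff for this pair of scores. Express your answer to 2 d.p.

σ = 64^(1/2) = 8.0000
The standard error of measurement is 8.0000·√(1 − 0.8100) ≃ 8.0000·0.4359 ≃ 3.4871.
Standard error of the difference = 3.4871·√2 ≃ 4.9315
z = 20 / 4.9315 ≃ 4.0555

4.06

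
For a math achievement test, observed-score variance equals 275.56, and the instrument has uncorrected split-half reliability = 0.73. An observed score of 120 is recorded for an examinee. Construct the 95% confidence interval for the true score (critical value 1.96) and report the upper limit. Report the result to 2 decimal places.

132.85

SD = √275.56 = 16.6000
Spearman-Brown: r = 2(0.73) / (1 + 0.73) = 1.4600 / 1.7300 ≃ 0.8439
SEM = 16.6000×√(1 − 0.8439) ≃ 6.5579
Half-width = 1.96×6.5579 ≃ 12.8535
Upper bound: 120 + 12.8535 = 132.8535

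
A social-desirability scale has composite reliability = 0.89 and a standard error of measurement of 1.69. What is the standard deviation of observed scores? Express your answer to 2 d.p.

σ = SEM·(1 − r)^(−1/2) ≈ 1.69*3.015 ≈ 5.096

5.10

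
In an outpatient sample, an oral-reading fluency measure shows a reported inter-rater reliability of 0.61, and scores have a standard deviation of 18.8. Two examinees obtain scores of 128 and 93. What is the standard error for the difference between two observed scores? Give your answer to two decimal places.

SEM = 18.800 × √(1 − 0.610) = 18.800 × √0.390 ≈ 18.800 × 0.624 ≈ 11.741
Standard error of the difference = 11.741·√2 ≈ 16.604

16.60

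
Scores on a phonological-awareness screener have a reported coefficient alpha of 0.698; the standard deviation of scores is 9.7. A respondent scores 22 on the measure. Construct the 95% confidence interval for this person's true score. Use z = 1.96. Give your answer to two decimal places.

SEM = 9.7000*√(1 − 0.6980) ≃ 5.3306
Margin = 1.96 * 5.3306 ≃ 10.4480
95% CI: 22 ± 10.4480 = [11.5520, 32.4480]

[11.55, 32.45]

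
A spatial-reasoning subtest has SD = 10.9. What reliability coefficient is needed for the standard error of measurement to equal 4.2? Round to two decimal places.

r = 1 − (SEM / SD)² = 1 − (4.2000 / 10.9)² ≈ 1 − 0.1485 ≈ 0.8515

0.85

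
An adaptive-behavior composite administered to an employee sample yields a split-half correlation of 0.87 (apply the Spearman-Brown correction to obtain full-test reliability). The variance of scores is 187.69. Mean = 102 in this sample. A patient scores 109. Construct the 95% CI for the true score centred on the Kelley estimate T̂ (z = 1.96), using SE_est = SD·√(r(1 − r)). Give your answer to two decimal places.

[101.68, 115.34]

SD = √187.69 ≈ 13.700
r_full = 2·0.87 / (1 + 0.87) ≈ 0.930
T̂ = 0.930(109) + 0.070(102) ≈ 108.513
SE_est = SD * √(r(1 − r)) = 13.700 * √0.065 ≈ 13.700 * 0.254 ≈ 3.484
CI = 108.513 ± 1.96 * 3.484 → [101.684, 115.343]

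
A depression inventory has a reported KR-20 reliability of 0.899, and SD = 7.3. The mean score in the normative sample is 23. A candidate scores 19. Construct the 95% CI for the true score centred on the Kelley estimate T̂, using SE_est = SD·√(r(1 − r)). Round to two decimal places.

Estimated true score = 0.899*19 + (1 − 0.899)*23 ≈ 19.404
SE_est = SD * √(r(1 − r)) = 7.300 * √0.091 ≈ 7.300 * 0.301 ≈ 2.200
95% CI: 19.404 ± 4.311 ≈ (15.093, 23.715)

[15.09, 23.72]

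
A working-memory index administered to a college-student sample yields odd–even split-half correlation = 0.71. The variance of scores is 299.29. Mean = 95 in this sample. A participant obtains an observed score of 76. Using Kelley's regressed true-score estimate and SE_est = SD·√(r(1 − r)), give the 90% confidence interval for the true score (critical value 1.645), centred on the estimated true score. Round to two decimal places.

[68.54, 89.90]

σ = 299.29^(1/2) = 17.300
Full-length reliability (Spearman-Brown) = 2(0.71)/(1+0.71) ≈ 0.830
T̂ = 0.830(76) + 0.170(95) ≈ 79.222
SE_est = 17.300×√(0.830×0.170) ≈ 6.492
90% CI: 79.222 ± 10.680 ≈ (68.543, 89.902)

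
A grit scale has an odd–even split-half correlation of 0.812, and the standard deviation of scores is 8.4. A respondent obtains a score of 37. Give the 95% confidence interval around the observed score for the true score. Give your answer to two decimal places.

Full-length reliability (Spearman-Brown) = 2(0.812)/(1+0.812) ≈ 0.896
SEM = 8.400*√(1 − 0.896) ≈ 2.706
1.96 * SEM ≈ 5.303
CI = 37 ± 5.303 → [31.697, 42.303]

[31.70, 42.30]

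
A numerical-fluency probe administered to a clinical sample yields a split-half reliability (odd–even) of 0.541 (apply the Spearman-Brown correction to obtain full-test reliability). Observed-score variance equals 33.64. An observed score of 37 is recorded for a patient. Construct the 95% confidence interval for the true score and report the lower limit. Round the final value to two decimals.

30.80

σ = 33.64^(1/2) = 5.800
Spearman-Brown: r = 2(0.541) / (1 + 0.541) = 1.082 / 1.541 ≈ 0.702
The standard error of measurement is 5.800*√(1 − 0.702) ≈ 5.800*0.546 ≈ 3.165.
Margin = 1.96 * 3.165 ≈ 6.204
Lower bound: 37 − 6.204 = 30.796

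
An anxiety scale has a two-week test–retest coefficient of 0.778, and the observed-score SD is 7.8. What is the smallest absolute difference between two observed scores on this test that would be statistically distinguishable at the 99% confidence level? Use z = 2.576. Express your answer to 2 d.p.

13.39

SEM = 7.80000×√(1 − 0.77800) ≈ 3.67512
Standard error of the difference = 3.67512·√2 ≈ 5.19740
Minimum reliable difference = 2.576 × SE_diff ≈ 2.576 × 5.19740 ≈ 13.38850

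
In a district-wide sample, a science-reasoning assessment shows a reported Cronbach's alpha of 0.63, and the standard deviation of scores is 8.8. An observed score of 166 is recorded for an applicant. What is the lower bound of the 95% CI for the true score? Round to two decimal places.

SEM = 8.800*√(1 − 0.630) ≈ 5.353
1.96 * SEM ≈ 10.492
Lower limit = 166 − 10.492 ≈ 155.508

155.51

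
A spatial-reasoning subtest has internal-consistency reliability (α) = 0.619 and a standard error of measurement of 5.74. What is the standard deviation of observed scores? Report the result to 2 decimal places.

9.30

SD = 5.74 / √(1 − 0.619) ≈ 9.2993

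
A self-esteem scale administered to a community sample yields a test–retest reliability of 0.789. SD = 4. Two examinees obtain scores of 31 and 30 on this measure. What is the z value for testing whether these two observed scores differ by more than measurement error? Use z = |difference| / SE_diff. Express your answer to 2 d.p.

SEM = 4.0000 × √(1 − 0.7890) = 4.0000 × √0.2110 ≈ 4.0000 × 0.4593 ≈ 1.8374
Standard error of the difference = 1.8374·√2 ≈ 2.5985
z = |31 − 30| / 2.5985 = 1 / 2.5985 ≈ 0.3848

0.38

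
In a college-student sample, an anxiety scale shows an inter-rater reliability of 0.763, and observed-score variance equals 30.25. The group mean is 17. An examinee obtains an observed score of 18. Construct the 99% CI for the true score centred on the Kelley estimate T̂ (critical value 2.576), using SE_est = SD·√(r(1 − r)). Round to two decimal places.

SD = √30.25 = 5.500
Estimated true score = 0.763×18 + (1 − 0.763)×17 ≈ 17.763
SE_est = SD × √(r(1 − r)) = 5.500 × √0.181 ≈ 5.500 × 0.425 ≈ 2.339
99% CI: 17.763 ± 6.025 ≈ (11.738, 23.788)

[11.74, 23.79]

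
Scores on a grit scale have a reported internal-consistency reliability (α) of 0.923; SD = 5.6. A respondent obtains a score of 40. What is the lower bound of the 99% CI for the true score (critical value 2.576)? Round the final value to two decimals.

SEM = 5.6000 * √(1 − 0.9230) = 5.6000 * √0.0770 ≃ 5.6000 * 0.2775 ≃ 1.5539
2.576 * SEM ≃ 4.0029
Lower limit = 40 − 4.0029 ≃ 35.9971

36.00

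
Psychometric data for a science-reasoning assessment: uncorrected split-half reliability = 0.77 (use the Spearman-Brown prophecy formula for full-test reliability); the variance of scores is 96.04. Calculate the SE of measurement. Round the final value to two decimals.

SD = √96.04 ≈ 9.8000
Spearman-Brown: r = 2(0.77) / (1 + 0.77) = 1.5400 / 1.7700 ≈ 0.8701
The standard error of measurement is 9.8000*√(1 − 0.8701) ≈ 9.8000*0.3605 ≈ 3.5327.

3.53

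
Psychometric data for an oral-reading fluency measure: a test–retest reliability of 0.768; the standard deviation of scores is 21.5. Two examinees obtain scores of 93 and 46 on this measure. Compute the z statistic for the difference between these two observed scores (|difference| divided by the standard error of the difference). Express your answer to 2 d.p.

SEM = 21.50000×√(1 − 0.76800) ≈ 10.35577
Standard error of the difference = 10.35577·√2 ≈ 14.64527
z = |93 − 46| / 14.64527 = 47 / 14.64527 ≈ 3.20923

3.21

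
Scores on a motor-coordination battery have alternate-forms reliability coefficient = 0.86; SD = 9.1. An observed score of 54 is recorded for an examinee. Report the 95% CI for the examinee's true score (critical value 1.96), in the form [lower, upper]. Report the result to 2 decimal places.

[47.33, 60.67]

The standard error of measurement is 9.10000*√(1 − 0.86000) ≈ 9.10000*0.37417 ≈ 3.40491.
Margin = 1.96 * 3.40491 ≈ 6.67362
95% CI: 54 ± 6.67362 = [47.32638, 60.67362]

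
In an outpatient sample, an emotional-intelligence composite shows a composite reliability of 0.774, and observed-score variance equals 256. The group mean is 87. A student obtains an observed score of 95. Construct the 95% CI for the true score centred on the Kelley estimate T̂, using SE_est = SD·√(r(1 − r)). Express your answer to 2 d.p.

[80.08, 106.31]

SD = √256 ≈ 16.000
Estimated true score = 0.774*95 + (1 − 0.774)*87 ≈ 93.192
SE_est = SD * √(r(1 − r)) = 16.000 * √0.175 ≈ 16.000 * 0.418 ≈ 6.692
CI = 93.192 ± 1.96 * 6.692 → [80.076, 106.308]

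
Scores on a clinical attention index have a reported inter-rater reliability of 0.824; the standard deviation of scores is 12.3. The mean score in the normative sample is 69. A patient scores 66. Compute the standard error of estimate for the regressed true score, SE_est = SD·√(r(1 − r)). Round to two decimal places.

SE_est = SD × √(r(1 − r)) = 12.3000 × √0.1450 ≈ 12.3000 × 0.3808 ≈ 4.6841

4.68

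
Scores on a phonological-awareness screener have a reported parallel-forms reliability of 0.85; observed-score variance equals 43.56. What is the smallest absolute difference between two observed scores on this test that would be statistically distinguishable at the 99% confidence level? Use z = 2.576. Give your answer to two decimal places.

9.31

SD = √43.56 ≈ 6.6000
SEM = 6.6000*√(1 − 0.8500) ≈ 2.5562
SE_diff = SEM * √2 ≈ 2.5562 * 1.4142 ≈ 3.6150
Minimum reliable difference = 2.576 * SE_diff ≈ 2.576 * 3.6150 ≈ 9.3122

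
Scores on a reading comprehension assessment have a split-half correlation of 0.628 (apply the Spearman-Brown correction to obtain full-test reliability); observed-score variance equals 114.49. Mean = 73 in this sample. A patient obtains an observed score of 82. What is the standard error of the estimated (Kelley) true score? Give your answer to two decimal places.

4.49

σ = 114.49^(1/2) = 10.700
Spearman-Brown: r = 2(0.628) / (1 + 0.628) = 1.256 / 1.628 ≈ 0.771
SE_est = SD × √(r(1 − r)) = 10.700 × √0.176 ≈ 10.700 × 0.420 ≈ 4.493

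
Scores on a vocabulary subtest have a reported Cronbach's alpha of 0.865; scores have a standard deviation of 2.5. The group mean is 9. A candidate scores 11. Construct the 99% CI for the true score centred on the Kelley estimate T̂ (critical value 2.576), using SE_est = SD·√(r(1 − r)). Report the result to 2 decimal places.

T̂ = r·X + (1 − r)·M = 0.86500×11 + 0.13500×9 = 9.51500 + 1.21500 ≃ 10.73000
SE_est = SD × √(r(1 − r)) = 2.50000 × √0.11678 ≃ 2.50000 × 0.34172 ≃ 0.85431
CI = 10.73000 ± 2.576 × 0.85431 → [8.52930, 12.93070]

[8.53, 12.93]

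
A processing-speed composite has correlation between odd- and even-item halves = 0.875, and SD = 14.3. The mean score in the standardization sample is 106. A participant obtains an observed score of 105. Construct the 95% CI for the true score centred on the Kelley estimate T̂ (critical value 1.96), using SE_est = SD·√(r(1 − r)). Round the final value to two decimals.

[98.08, 112.06]

r_full = 2·0.875 / (1 + 0.875) ≃ 0.933
T̂ = 0.933(105) + 0.067(106) ≃ 105.067
SE_est = 14.300*√(0.933*0.067) ≃ 3.567
CI = 105.067 ± 1.96 * 3.567 → [98.075, 112.058]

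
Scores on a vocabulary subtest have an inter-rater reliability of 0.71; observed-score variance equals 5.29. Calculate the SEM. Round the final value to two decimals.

1.24

SD = √5.29 = 2.30000
The standard error of measurement is 2.30000·√(1 − 0.71000) ≈ 2.30000·0.53852 ≈ 1.23859.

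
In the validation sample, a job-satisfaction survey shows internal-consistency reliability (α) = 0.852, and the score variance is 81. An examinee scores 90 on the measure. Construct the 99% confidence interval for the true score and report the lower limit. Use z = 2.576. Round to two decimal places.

81.08

SD = √81 ≈ 9.0000
SEM = 9.0000 × √(1 − 0.8520) = 9.0000 × √0.1480 ≈ 9.0000 × 0.3847 ≈ 3.4624
Margin = 2.576 × 3.4624 ≈ 8.9191
Lower bound: 90 − 8.9191 = 81.0809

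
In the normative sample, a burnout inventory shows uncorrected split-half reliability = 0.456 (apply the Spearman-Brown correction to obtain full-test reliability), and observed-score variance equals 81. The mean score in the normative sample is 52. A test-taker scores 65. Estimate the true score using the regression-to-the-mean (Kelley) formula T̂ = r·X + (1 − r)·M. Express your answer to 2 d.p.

60.14

r_full = 2·0.456 / (1 + 0.456) ≃ 0.6264
T̂ = 0.6264(65) + 0.3736(52) ≃ 60.1429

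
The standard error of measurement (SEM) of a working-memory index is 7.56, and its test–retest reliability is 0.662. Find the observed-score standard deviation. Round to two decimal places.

σ = SEM·(1 − r)^(−1/2) ≈ 7.56·1.720 ≈ 13.004

13.00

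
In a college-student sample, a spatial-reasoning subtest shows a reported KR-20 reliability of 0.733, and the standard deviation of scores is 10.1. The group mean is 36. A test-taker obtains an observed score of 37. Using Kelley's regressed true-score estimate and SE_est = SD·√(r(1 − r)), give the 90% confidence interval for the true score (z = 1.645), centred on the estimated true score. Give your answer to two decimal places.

T̂ = 0.7330(37) + 0.2670(36) ≈ 36.7330
SE_est = SD * √(r(1 − r)) = 10.1000 * √0.1957 ≈ 10.1000 * 0.4424 ≈ 4.4682
90% CI: 36.7330 ± 7.3501 ≈ (29.3829, 44.0831)

[29.38, 44.08]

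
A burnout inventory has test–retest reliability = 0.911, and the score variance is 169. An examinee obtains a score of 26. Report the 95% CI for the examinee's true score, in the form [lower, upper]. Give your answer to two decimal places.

[18.40, 33.60]

SD = √169 = 13.00000
The standard error of measurement is 13.00000·√(1 − 0.91100) ≃ 13.00000·0.29833 ≃ 3.87827.
Margin = 1.96 · 3.87827 ≃ 7.60141
95% CI: 26 ± 7.60141 = [18.39859, 33.60141]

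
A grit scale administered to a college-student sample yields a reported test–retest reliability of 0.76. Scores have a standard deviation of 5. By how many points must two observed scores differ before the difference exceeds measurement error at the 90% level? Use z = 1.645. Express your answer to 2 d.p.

SEM = 5.00000*√(1 − 0.76000) ≈ 2.44949
Standard error of the difference = 2.44949·√2 ≈ 3.46410
Smallest detectable difference = 1.645*3.46410 ≈ 5.69845

5.70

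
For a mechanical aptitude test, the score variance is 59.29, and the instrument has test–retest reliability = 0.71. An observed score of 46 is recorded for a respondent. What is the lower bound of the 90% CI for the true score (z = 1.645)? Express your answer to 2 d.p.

39.18

SD = √59.29 = 7.7000
The standard error of measurement is 7.7000·√(1 − 0.7100) ≃ 7.7000·0.5385 ≃ 4.1466.
Margin = 1.645 · 4.1466 ≃ 6.8211
Lower limit = 46 − 6.8211 ≃ 39.1789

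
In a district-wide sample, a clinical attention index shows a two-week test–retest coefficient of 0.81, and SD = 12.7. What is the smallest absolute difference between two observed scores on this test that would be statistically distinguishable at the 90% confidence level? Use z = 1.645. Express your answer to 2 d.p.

12.88

SEM = 12.70000·√(1 − 0.81000) ≈ 5.53580
SE_diff = √2 · SEM ≈ 7.82881
Smallest detectable difference = 1.645·7.82881 ≈ 12.87839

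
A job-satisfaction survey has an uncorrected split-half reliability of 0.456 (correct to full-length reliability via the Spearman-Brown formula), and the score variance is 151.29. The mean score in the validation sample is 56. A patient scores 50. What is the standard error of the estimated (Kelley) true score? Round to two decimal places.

5.95

SD = √151.29 ≈ 12.300
Spearman-Brown: r = 2(0.456) / (1 + 0.456) = 0.912 / 1.456 ≈ 0.626
SE_est = 12.300*√(0.626*0.374) ≈ 5.950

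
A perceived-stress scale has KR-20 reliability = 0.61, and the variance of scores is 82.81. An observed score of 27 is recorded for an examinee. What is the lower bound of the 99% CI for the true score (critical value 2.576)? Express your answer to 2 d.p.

SD = √82.81 ≃ 9.100
SEM = 9.100 * √(1 − 0.610) = 9.100 * √0.390 ≃ 9.100 * 0.624 ≃ 5.683
Half-width = 2.576*5.683 ≃ 14.639
Lower bound: 27 − 14.639 = 12.361

12.36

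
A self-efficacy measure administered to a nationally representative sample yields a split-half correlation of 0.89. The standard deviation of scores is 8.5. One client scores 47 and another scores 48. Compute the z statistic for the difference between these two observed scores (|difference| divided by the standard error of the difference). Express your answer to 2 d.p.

r_full = 2·0.89 / (1 + 0.89) ≃ 0.9418
The standard error of measurement is 8.5000*√(1 − 0.9418) ≃ 8.5000*0.2412 ≃ 2.0506.
SE_diff = SEM * √2 ≃ 2.0506 * 1.4142 ≃ 2.9000
z = 1 / 2.9000 ≃ 0.3448

0.34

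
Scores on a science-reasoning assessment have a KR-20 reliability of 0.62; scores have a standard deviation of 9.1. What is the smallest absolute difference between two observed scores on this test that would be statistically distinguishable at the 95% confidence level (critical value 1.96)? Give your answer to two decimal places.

15.55

The standard error of measurement is 9.100*√(1 − 0.620) ≈ 9.100*0.616 ≈ 5.610.
Standard error of the difference = 5.610·√2 ≈ 7.933
Minimum reliable difference = 1.96 * SE_diff ≈ 1.96 * 7.933 ≈ 15.549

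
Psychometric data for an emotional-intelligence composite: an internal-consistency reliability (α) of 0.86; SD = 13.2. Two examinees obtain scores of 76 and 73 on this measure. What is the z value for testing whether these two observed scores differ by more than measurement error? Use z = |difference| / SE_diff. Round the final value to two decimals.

SEM = 13.20000*√(1 − 0.86000) ≈ 4.93899
Standard error of the difference = 4.93899·√2 ≈ 6.98478
z = |76 − 73| / 6.98478 = 3 / 6.98478 ≈ 0.42951

0.43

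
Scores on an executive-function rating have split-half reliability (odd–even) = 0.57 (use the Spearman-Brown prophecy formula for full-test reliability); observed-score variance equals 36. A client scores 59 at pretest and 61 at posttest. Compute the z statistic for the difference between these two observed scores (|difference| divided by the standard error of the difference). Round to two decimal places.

SD = √36 = 6.0000
Spearman-Brown: r = 2(0.57) / (1 + 0.57) = 1.1400 / 1.5700 ≈ 0.7261
SEM = 6.0000·√(1 − 0.7261) ≈ 3.1400
Standard error of the difference = 3.1400·√2 ≈ 4.4407
z = 2 / 4.4407 ≈ 0.4504

0.45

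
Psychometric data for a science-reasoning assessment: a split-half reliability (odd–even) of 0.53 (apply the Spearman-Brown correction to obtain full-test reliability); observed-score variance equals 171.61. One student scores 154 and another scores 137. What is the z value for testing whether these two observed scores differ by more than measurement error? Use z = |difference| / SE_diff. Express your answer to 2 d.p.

1.66

SD = √171.61 ≈ 13.10000
r_full = 2·0.53 / (1 + 0.53) ≈ 0.69281
SEM = 13.10000*√(1 − 0.69281) ≈ 7.26063
SE_diff = SEM * √2 ≈ 7.26063 * 1.41421 ≈ 10.26809
z = 17 / 10.26809 ≈ 1.65562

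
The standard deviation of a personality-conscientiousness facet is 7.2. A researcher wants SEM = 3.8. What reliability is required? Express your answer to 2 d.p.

0.72

r = 1 − (SEM / SD)² = 1 − (3.8000 / 7.2)² ≈ 1 − 0.2785 ≈ 0.7215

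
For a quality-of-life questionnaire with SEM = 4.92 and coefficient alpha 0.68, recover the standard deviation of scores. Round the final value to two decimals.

8.70

SD = SEM / √(1 − r) = 4.92 / √0.320 ≃ 4.92 / 0.566 ≃ 8.697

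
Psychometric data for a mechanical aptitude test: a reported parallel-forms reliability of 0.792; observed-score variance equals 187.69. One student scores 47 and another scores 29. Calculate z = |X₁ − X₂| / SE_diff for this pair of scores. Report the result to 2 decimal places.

SD = √187.69 ≈ 13.700
SEM = 13.700*√(1 − 0.792) ≈ 6.248
SE_diff = SEM * √2 ≈ 6.248 * 1.414 ≈ 8.836
z = 18 / 8.836 ≈ 2.037

2.04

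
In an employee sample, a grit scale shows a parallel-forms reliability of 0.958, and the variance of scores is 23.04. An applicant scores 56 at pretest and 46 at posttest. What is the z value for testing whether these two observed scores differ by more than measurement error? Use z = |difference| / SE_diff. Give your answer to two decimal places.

σ = 23.04^(1/2) = 4.8000
SEM = 4.8000·√(1 − 0.9580) ≈ 0.9837
SE_diff = √2 · SEM ≈ 1.3912
z = |56 − 46| / 1.3912 = 10 / 1.3912 ≈ 7.1882

7.19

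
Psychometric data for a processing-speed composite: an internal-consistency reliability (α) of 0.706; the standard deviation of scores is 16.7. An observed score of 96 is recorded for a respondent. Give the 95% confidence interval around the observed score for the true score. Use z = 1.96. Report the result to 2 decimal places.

[78.25, 113.75]

SEM = 16.700·√(1 − 0.706) ≃ 9.055
Margin = 1.96 · 9.055 ≃ 17.748
Interval: (78.252, 113.748)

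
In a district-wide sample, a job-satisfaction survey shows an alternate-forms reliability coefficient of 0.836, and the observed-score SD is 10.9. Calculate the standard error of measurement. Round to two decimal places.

4.41

SEM = 10.900 * √(1 − 0.836) = 10.900 * √0.164 ≈ 10.900 * 0.405 ≈ 4.414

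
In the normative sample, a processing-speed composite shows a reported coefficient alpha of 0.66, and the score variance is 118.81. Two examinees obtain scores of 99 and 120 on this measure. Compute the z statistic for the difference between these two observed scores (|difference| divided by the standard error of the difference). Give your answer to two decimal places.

2.34

σ = 118.81^(1/2) = 10.9000
SEM = 10.9000·√(1 − 0.6600) ≃ 6.3557
SE_diff = SEM · √2 ≃ 6.3557 · 1.4142 ≃ 8.9884
z = 21 / 8.9884 ≃ 2.3364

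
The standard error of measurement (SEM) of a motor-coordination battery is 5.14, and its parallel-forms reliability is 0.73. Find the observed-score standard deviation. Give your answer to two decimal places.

9.89

SD = 5.14 / √(1 − 0.73) ≈ 9.89193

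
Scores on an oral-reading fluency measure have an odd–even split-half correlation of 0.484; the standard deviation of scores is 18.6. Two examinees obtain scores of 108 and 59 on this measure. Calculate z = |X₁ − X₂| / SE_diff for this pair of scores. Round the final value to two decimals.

r_full = 2·0.484 / (1 + 0.484) ≃ 0.652
SEM = 18.600 · √(1 − 0.652) = 18.600 · √0.348 ≃ 18.600 · 0.590 ≃ 10.968
Standard error of the difference = 10.968·√2 ≃ 15.511
z = 49 / 15.511 ≃ 3.159

3.16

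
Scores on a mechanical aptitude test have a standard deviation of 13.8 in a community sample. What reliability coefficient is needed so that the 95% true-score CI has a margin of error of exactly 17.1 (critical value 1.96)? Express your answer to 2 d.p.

SEM needed = half-width / z = 17.1/1.96 ≈ 8.724
Required reliability = 1 − (SEM/SD)² = 1 − 0.400 ≈ 0.600

0.60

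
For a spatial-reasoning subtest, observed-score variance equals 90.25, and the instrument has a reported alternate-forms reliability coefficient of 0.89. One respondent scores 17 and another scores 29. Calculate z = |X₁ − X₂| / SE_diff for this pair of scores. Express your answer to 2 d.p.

SD = √90.25 ≃ 9.5000
SEM = 9.5000×√(1 − 0.8900) ≃ 3.1508
Standard error of the difference = 3.1508·√2 ≃ 4.4559
z = 12 / 4.4559 ≃ 2.6931

2.69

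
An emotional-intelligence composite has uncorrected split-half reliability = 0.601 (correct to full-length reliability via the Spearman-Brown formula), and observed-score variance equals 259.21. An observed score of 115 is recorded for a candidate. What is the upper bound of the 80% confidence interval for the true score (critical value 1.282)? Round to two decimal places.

125.30

σ = 259.21^(1/2) = 16.10000
Spearman-Brown: r = 2(0.601) / (1 + 0.601) = 1.20200 / 1.60100 ≈ 0.75078
SEM = 16.10000 · √(1 − 0.75078) = 16.10000 · √0.24922 ≈ 16.10000 · 0.49922 ≈ 8.03742
Margin = 1.282 · 8.03742 ≈ 10.30397
Upper bound: 115 + 10.30397 = 125.30397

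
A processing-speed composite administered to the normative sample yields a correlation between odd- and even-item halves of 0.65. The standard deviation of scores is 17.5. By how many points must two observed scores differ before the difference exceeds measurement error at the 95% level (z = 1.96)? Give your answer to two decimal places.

22.34

Full-length reliability (Spearman-Brown) = 2(0.65)/(1+0.65) ≈ 0.7879
The standard error of measurement is 17.5000*√(1 − 0.7879) ≈ 17.5000*0.4606 ≈ 8.0599.
Standard error of the difference = 8.0599·√2 ≈ 11.3984
Smallest detectable difference = 1.96*11.3984 ≈ 22.3409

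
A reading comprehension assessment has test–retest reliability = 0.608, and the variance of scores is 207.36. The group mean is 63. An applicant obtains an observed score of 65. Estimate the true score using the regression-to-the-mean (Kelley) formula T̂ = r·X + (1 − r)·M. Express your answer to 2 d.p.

64.22

T̂ = 0.608(65) + 0.392(63) ≈ 64.216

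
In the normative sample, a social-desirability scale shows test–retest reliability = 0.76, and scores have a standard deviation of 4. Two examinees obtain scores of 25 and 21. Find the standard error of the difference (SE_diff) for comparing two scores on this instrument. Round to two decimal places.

SEM = 4.000 × √(1 − 0.760) = 4.000 × √0.240 ≈ 4.000 × 0.490 ≈ 1.960
Standard error of the difference = 1.960·√2 ≈ 2.771

2.77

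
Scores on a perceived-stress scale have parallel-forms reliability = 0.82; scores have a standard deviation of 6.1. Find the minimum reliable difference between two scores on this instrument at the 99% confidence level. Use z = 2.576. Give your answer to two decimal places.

9.43

SEM = 6.100 · √(1 − 0.820) = 6.100 · √0.180 ≃ 6.100 · 0.424 ≃ 2.588
Standard error of the difference = 2.588·√2 ≃ 3.660
Minimum reliable difference = 2.576 · SE_diff ≃ 2.576 · 3.660 ≃ 9.428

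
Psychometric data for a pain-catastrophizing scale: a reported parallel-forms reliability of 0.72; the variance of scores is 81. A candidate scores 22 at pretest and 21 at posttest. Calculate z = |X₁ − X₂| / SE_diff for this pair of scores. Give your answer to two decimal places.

σ = 81^(1/2) = 9.000
SEM = 9.000 · √(1 − 0.720) = 9.000 · √0.280 ≈ 9.000 · 0.529 ≈ 4.762
Standard error of the difference = 4.762·√2 ≈ 6.735
z = 1 / 6.735 ≈ 0.148

0.15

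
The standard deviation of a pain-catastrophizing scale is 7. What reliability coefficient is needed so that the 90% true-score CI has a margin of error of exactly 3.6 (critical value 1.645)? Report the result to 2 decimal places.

SEM needed = half-width / z = 3.6/1.645 ≈ 2.18845
r = 1 − (2.18845/7)² ≈ 1 − 0.09774 ≈ 0.90226

0.90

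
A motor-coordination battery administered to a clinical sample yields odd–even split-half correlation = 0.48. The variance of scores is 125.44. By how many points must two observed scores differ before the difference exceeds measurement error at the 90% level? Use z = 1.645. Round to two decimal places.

SD = √125.44 ≈ 11.20000
r_full = 2·0.48 / (1 + 0.48) ≈ 0.64865
SEM = 11.20000 × √(1 − 0.64865) = 11.20000 × √0.35135 ≈ 11.20000 × 0.59275 ≈ 6.63879
SE_diff = √2 × SEM ≈ 9.38866
Minimum reliable difference = 1.645 × SE_diff ≈ 1.645 × 9.38866 ≈ 15.44435

15.44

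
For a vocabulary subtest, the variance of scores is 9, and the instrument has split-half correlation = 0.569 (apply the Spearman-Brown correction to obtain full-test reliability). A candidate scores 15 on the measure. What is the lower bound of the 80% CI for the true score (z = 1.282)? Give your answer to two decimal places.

σ = 9^(1/2) = 3.000
Spearman-Brown: r = 2(0.569) / (1 + 0.569) = 1.138 / 1.569 ≈ 0.725
SEM = 3.000 × √(1 − 0.725) = 3.000 × √0.275 ≈ 3.000 × 0.524 ≈ 1.572
1.282 × SEM ≈ 2.016
Lower limit = 15 − 2.016 ≈ 12.984

12.98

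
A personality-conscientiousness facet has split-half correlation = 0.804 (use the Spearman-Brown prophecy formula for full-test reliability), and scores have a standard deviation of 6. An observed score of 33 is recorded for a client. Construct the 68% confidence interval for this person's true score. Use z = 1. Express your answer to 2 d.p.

Spearman-Brown: r = 2(0.804) / (1 + 0.804) = 1.6080 / 1.8040 ≃ 0.8914
SEM = 6.0000 · √(1 − 0.8914) = 6.0000 · √0.1086 ≃ 6.0000 · 0.3296 ≃ 1.9777
Margin = 1 · 1.9777 ≃ 1.9777
CI = 33 ± 1.9777 → [31.0223, 34.9777]

[31.02, 34.98]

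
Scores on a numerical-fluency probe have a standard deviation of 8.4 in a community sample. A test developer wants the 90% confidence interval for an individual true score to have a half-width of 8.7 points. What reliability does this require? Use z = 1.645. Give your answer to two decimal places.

Required SEM = 8.7 / 1.645 ≈ 5.28875
r = 1 − (5.28875/8.4)² ≈ 1 − 0.39641 ≈ 0.60359

0.60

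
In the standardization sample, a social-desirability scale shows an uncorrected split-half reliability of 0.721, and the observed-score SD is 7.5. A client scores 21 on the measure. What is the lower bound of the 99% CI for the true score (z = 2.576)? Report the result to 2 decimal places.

13.22

Full-length reliability (Spearman-Brown) = 2(0.721)/(1+0.721) ≃ 0.83788
SEM = 7.50000×√(1 − 0.83788) ≃ 3.01976
Margin = 2.576 × 3.01976 ≃ 7.77891
Lower bound: 21 − 7.77891 = 13.22109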